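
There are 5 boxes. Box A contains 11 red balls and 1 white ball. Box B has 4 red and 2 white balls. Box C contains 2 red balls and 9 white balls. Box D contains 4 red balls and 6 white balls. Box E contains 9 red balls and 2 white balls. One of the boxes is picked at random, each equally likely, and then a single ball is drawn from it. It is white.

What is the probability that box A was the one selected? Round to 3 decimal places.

0.041

Under each hypothesis, the probability of this draw is: P(data | box A) = (1/12) = 1/12; P(data | box B) = (2/6) = 1/3; P(data | box C) = (9/11) = 9/11; P(data | box D) = (6/10) = 3/5; P(data | box E) = (2/11) = 2/11.
Weighting by the prior gives 1/5 · 1/12 = 1/60, 1/5 · 1/3 = 1/15, 1/5 · 9/11 = 9/55, 1/5 · 3/5 = 3/25, 1/5 · 2/11 = 2/55; summing to 121/300.
By Bayes' rule, P(box A | data) = (1/60) / (121/300) = 5/121.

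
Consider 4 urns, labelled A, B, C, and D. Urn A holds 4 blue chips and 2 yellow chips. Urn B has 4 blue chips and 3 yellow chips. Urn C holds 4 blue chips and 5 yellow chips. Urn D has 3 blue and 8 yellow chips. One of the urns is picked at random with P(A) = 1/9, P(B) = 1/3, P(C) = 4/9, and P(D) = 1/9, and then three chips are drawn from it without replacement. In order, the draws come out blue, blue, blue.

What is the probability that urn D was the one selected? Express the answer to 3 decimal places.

0.008

For each hypothesis, P(data | H) works out to: P(data | urn A) = (4/6)(3/5)(2/4) = 0.2; P(data | urn B) = (4/7)(3/6)(2/5) = 0.11429; P(data | urn C) = (4/9)(3/8)(2/7) = 0.047619; P(data | urn D) = (3/11)(2/10)(1/9) = 0.0060606.
Multiplying each by its prior: 1/9 · 0.2 = 0.022222, 1/3 · 0.11429 = 0.038095, 4/9 · 0.047619 = 0.021164, 1/9 · 0.0060606 = 0.0006734; summing to 0.082155.
Hence P(urn D | data) = (0.0006734) / (0.082155) = 0.0081967.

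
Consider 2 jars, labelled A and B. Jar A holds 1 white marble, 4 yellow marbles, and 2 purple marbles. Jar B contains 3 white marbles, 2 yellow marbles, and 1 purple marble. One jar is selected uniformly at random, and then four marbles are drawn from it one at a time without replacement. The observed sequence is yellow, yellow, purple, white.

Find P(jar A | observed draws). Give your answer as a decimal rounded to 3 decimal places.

0.632

Under each hypothesis, the probability of the observed sequence is: P(data | jar A) = (4/7)(3/6)(2/5)(1/4) = 1/35; P(data | jar B) = (2/6)(1/5)(1/4)(3/3) = 1/60.
Multiplying each by its prior: 1/2 · 1/35 = 1/70, 1/2 · 1/60 = 1/120; summing to 19/840.
Hence P(jar A | data) = (1/70) / (19/840) = 12/19.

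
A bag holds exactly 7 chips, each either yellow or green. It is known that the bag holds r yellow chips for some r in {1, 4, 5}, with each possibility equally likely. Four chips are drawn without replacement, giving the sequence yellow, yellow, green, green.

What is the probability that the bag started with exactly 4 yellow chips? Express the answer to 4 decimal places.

The likelihood of the observed sequence under each hypothesis: P(data | r = 1) = (1/7)(0/6) = 0; P(data | r = 4) = (4/7)(3/6)(3/5)(2/4) = 3/35; P(data | r = 5) = (5/7)(4/6)(2/5)(1/4) = 1/21.
Multiplying each by its prior: 1/3 · 0 = 0, 1/3 · 3/35 = 1/35, 1/3 · 1/21 = 1/63; these sum to 2/45.
By Bayes' rule, P(r = 4 | data) = (1/35) / (2/45) = 9/14.

0.6429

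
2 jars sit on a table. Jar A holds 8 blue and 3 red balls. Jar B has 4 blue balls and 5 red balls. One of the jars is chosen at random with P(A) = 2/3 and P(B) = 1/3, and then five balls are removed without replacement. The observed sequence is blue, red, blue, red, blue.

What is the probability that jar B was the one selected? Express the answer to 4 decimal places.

Compute the likelihood of the observed sequence for each case: P(data | jar A) = (8/11)(3/10)(7/9)(2/8)(6/7) = 0.036364; P(data | jar B) = (4/9)(5/8)(3/7)(4/6)(2/5) = 0.031746.
The prior-weighted likelihoods are 2/3 · 0.036364 = 0.024242, 1/3 · 0.031746 = 0.010582; with total 0.034824.
Hence P(jar B | data) = (0.010582) / (0.034824) = 0.30387.

0.3039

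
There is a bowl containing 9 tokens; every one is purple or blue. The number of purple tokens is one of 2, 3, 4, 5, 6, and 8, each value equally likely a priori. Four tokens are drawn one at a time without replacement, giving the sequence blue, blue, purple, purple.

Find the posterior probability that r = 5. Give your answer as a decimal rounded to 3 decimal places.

The likelihood of the observed sequence under each hypothesis: P(data | r = 2) = (7/9)(6/8)(2/7)(1/6) = 1/36; P(data | r = 3) = (6/9)(5/8)(3/7)(2/6) = 5/84; P(data | r = 4) = (5/9)(4/8)(4/7)(3/6) = 5/63; P(data | r = 5) = (4/9)(3/8)(5/7)(4/6) = 5/63; P(data | r = 6) = (3/9)(2/8)(6/7)(5/6) = 5/84; P(data | r = 8) = (1/9)(0/8) = 0.
Weighting by the prior gives 1/6 · 1/36 = 1/216, 1/6 · 5/84 = 5/504, 1/6 · 5/63 = 5/378, 1/6 · 5/63 = 5/378, 1/6 · 5/84 = 5/504, 1/6 · 0 = 0; summing to 11/216.
So P(r = 5 | data) = (5/378) / (11/216) = 20/77.

0.260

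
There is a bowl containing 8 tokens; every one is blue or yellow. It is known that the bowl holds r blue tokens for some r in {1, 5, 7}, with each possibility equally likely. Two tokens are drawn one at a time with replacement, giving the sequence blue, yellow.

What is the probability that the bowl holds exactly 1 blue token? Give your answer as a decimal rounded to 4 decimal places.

0.2414

For each hypothesis, P(data | H) works out to: P(data | r = 1) = (1/8)(7/8) = 7/64; P(data | r = 5) = (5/8)(3/8) = 15/64; P(data | r = 7) = (7/8)(1/8) = 7/64.
Multiplying each by its prior: 1/3 · 7/64 = 7/192, 1/3 · 15/64 = 5/64, 1/3 · 7/64 = 7/192; summing to 29/192.
By Bayes' rule, P(r = 1 | data) = (7/192) / (29/192) = 7/29.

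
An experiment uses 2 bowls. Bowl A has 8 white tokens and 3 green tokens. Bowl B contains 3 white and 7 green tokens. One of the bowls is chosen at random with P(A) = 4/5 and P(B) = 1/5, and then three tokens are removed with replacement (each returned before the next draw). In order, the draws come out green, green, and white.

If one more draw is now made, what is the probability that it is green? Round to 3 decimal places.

Under each hypothesis, the probability of the observed sequence is: P(data | bowl A) = (3/11)(3/11)(8/11) = 0.054095; P(data | bowl B) = (7/10)(7/10)(3/10) = 0.147.
Multiplying each by its prior: 4/5 · 0.054095 = 0.043276, 1/5 · 0.147 = 0.0294; with total 0.072676.
Normalising, the posterior is P(bowl A | data) = 0.59546, P(bowl B | data) = 0.40454.
Averaging over the posterior, P(green next | data) = (3/11)(0.59546) + (7/10)(0.40454) = 0.44557.

0.446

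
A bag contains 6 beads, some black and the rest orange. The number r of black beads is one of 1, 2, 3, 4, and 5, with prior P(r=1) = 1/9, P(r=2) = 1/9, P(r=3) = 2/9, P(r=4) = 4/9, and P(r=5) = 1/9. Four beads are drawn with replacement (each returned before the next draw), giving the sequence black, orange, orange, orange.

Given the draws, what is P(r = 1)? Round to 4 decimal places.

The likelihood of the observed sequence under each hypothesis: P(data | r = 1) = (1/6)(5/6)(5/6)(5/6) = 0.096451; P(data | r = 2) = (2/6)(4/6)(4/6)(4/6) = 0.098765; P(data | r = 3) = (3/6)(3/6)(3/6)(3/6) = 0.0625; P(data | r = 4) = (4/6)(2/6)(2/6)(2/6) = 0.024691; P(data | r = 5) = (5/6)(1/6)(1/6)(1/6) = 0.003858.
Multiplying each by its prior: 1/9 · 0.096451 = 0.010717, 1/9 · 0.098765 = 0.010974, 2/9 · 0.0625 = 0.013889, 4/9 · 0.024691 = 0.010974, 1/9 · 0.003858 = 0.00042867; these sum to 0.046982.
Therefore the posterior P(r = 1 | data) = (0.010717) / (0.046982) = 0.2281.

0.2281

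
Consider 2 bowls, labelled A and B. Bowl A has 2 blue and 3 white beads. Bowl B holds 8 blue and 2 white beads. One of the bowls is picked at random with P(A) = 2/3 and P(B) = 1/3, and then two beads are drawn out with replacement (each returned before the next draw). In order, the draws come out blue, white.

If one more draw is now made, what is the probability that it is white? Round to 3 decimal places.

The likelihood of the observed sequence under each hypothesis: P(data | bowl A) = (2/5)(3/5) = 6/25; P(data | bowl B) = (8/10)(2/10) = 4/25.
Weighting by the prior gives 2/3 · 6/25 = 4/25, 1/3 · 4/25 = 4/75; summing to 16/75.
The posterior is then P(bowl A | data) = 3/4, P(bowl B | data) = 1/4.
So P(white next | data) = Σ P(white next | H) P(H | data) = (3/5)(3/4) + (1/5)(1/4) = 1/2.

0.500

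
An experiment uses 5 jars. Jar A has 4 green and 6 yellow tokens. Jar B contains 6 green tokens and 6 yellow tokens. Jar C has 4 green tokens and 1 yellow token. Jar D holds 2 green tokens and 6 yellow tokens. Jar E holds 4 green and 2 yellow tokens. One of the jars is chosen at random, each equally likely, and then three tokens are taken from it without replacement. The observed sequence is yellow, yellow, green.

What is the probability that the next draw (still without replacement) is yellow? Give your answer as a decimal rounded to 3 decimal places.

Under each hypothesis, the probability of the observed sequence is: P(data | jar A) = (6/10)(5/9)(4/8) = 0.16667; P(data | jar B) = (6/12)(5/11)(6/10) = 0.13636; P(data | jar C) = (1/5)(0/4) = 0; P(data | jar D) = (6/8)(5/7)(2/6) = 0.17857; P(data | jar E) = (2/6)(1/5)(4/4) = 0.066667.
The prior-weighted likelihoods are 1/5 · 0.16667 = 0.033333, 1/5 · 0.13636 = 0.027273, 1/5 · 0 = 0, 1/5 · 0.17857 = 0.035714, 1/5 · 0.066667 = 0.013333; summing to 0.10965.
The posterior is then P(jar A | data) = 0.30399, P(jar B | data) = 0.24872, P(jar C | data) = 0, P(jar D | data) = 0.3257, P(jar E | data) = 0.12159.
So P(yellow next | data) = Σ P(yellow next | H) P(H | data) = (4/7)(0.30399) + (4/9)(0.24872) + (4/5)(0.3257) + (0)(0.12159) = 0.54481.

0.545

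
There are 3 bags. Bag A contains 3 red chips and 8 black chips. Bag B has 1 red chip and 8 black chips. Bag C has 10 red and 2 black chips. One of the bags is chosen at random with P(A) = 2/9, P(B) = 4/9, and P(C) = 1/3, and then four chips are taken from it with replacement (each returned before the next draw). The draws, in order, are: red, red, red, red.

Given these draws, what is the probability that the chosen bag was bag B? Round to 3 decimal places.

The likelihood of the observed sequence under each hypothesis: P(data | bag A) = (3/11)(3/11)(3/11)(3/11) = 0.0055324; P(data | bag B) = (1/9)(1/9)(1/9)(1/9) = 0.00015242; P(data | bag C) = (10/12)(10/12)(10/12)(10/12) = 0.48225.
Multiplying each by its prior: 2/9 · 0.0055324 = 0.0012294, 4/9 · 0.00015242 = 6.774e-05, 1/3 · 0.48225 = 0.16075; summing to 0.16205.
Hence P(bag B | data) = (6.774e-05) / (0.16205) = 0.00041803.

0.000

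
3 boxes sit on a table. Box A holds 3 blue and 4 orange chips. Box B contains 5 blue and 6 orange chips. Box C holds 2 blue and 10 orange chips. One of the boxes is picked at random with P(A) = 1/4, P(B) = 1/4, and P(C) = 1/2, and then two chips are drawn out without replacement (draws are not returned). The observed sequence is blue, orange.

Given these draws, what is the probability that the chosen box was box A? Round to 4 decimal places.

Under each hypothesis, the probability of the observed sequence is: P(data | box A) = (3/7)(4/6) = 2/7; P(data | box B) = (5/11)(6/10) = 3/11; P(data | box C) = (2/12)(10/11) = 5/33.
Weighting by the prior gives 1/4 · 2/7 = 1/14, 1/4 · 3/11 = 3/44, 1/2 · 5/33 = 5/66; these sum to 199/924.
Therefore the posterior P(box A | data) = (1/14) / (199/924) = 66/199.

0.3317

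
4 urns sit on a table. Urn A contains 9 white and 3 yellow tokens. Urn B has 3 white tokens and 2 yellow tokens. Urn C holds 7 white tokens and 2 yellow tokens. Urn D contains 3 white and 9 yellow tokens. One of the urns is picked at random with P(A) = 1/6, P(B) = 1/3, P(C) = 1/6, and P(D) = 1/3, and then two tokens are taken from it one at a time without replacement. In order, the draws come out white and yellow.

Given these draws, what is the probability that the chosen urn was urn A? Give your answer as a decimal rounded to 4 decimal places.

For each hypothesis, P(data | H) works out to: P(data | urn A) = (9/12)(3/11) = 0.20455; P(data | urn B) = (3/5)(2/4) = 0.3; P(data | urn C) = (7/9)(2/8) = 0.19444; P(data | urn D) = (3/12)(9/11) = 0.20455.
Multiplying each by its prior: 1/6 · 0.20455 = 0.034091, 1/3 · 0.3 = 0.1, 1/6 · 0.19444 = 0.032407, 1/3 · 0.20455 = 0.068182; these sum to 0.23468.
So P(urn A | data) = (0.034091) / (0.23468) = 0.14527.

0.1453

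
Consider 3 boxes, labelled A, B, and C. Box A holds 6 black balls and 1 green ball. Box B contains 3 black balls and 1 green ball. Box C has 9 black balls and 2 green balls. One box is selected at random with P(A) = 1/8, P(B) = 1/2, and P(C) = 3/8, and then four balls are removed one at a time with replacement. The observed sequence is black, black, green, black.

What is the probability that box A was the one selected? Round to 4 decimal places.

0.1110

For each hypothesis, P(data | H) works out to: P(data | box A) = (6/7)(6/7)(1/7)(6/7) = 0.089963; P(data | box B) = (3/4)(3/4)(1/4)(3/4) = 0.10547; P(data | box C) = (9/11)(9/11)(2/11)(9/11) = 0.099583.
Multiplying each by its prior: 1/8 · 0.089963 = 0.011245, 1/2 · 0.10547 = 0.052734, 3/8 · 0.099583 = 0.037344; with total 0.10132.
So P(box A | data) = (0.011245) / (0.10132) = 0.11098.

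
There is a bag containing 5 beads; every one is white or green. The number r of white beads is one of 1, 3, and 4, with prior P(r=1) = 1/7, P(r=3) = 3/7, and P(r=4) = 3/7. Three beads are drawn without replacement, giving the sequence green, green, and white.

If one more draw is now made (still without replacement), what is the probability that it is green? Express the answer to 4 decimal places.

Under each hypothesis, the probability of the observed sequence is: P(data | r = 1) = (4/5)(3/4)(1/3) = 1/5; P(data | r = 3) = (2/5)(1/4)(3/3) = 1/10; P(data | r = 4) = (1/5)(0/4) = 0.
Multiplying each by its prior: 1/7 · 1/5 = 1/35, 3/7 · 1/10 = 3/70, 3/7 · 0 = 0; with total 1/14.
The posterior is then P(r = 1 | data) = 2/5, P(r = 3 | data) = 3/5, P(r = 4 | data) = 0.
Averaging over the posterior, P(green next | data) = (1)(2/5) + (0)(3/5) = 2/5.

0.4000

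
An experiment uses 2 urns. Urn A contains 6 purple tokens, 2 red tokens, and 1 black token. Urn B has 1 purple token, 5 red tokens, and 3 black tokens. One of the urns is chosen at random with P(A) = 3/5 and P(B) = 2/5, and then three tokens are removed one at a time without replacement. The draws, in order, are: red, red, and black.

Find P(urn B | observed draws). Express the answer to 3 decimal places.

0.952

For each hypothesis, P(data | H) works out to: P(data | urn A) = (2/9)(1/8)(1/7) = 1/252; P(data | urn B) = (5/9)(4/8)(3/7) = 5/42.
The prior-weighted likelihoods are 3/5 · 1/252 = 1/420, 2/5 · 5/42 = 1/21; these sum to 1/20.
So P(urn B | data) = (1/21) / (1/20) = 20/21.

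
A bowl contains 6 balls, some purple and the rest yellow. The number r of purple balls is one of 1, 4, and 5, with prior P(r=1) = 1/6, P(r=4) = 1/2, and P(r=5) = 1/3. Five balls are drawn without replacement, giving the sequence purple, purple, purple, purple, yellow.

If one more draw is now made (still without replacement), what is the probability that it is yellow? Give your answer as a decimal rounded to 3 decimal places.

0.375

Under each hypothesis, the probability of the observed sequence is: P(data | r = 1) = (1/6)(0/5) = 0; P(data | r = 4) = (4/6)(3/5)(2/4)(1/3)(2/2) = 1/15; P(data | r = 5) = (5/6)(4/5)(3/4)(2/3)(1/2) = 1/6.
The prior-weighted likelihoods are 1/6 · 0 = 0, 1/2 · 1/15 = 1/30, 1/3 · 1/6 = 1/18; summing to 4/45.
Normalising, the posterior is P(r = 1 | data) = 0, P(r = 4 | data) = 3/8, P(r = 5 | data) = 5/8.
So P(yellow next | data) = Σ P(yellow next | H) P(H | data) = (1)(3/8) + (0)(5/8) = 3/8.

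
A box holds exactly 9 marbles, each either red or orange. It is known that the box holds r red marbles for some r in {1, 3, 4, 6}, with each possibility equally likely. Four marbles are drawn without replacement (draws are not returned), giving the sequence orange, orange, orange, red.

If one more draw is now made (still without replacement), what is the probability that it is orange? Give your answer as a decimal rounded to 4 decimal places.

0.6667

Compute the likelihood of the observed sequence for each case: P(data | r = 1) = (8/9)(7/8)(6/7)(1/6) = 1/9; P(data | r = 3) = (6/9)(5/8)(4/7)(3/6) = 5/42; P(data | r = 4) = (5/9)(4/8)(3/7)(4/6) = 5/63; P(data | r = 6) = (3/9)(2/8)(1/7)(6/6) = 1/84.
Multiplying each by its prior: 1/4 · 1/9 = 1/36, 1/4 · 5/42 = 5/168, 1/4 · 5/63 = 5/252, 1/4 · 1/84 = 1/336; these sum to 9/112.
Dividing through by the total gives posterior P(r = 1 | data) = 28/81, P(r = 3 | data) = 10/27, P(r = 4 | data) = 20/81, P(r = 6 | data) = 1/27.
So P(orange next | data) = Σ P(orange next | H) P(H | data) = (1)(28/81) + (3/5)(10/27) + (2/5)(20/81) + (0)(1/27) = 2/3.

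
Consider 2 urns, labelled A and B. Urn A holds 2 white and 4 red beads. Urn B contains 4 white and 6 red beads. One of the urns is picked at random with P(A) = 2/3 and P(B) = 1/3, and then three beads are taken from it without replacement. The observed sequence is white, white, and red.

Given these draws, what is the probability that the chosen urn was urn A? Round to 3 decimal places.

Under each hypothesis, the probability of the observed sequence is: P(data | urn A) = (2/6)(1/5)(4/4) = 1/15; P(data | urn B) = (4/10)(3/9)(6/8) = 1/10.
The prior-weighted likelihoods are 2/3 · 1/15 = 2/45, 1/3 · 1/10 = 1/30; these sum to 7/90.
Therefore the posterior P(urn A | data) = (2/45) / (7/90) = 4/7.

0.571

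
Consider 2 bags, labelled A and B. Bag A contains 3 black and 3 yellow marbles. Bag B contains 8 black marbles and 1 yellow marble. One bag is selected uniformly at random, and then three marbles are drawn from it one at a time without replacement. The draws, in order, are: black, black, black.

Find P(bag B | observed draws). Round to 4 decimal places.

0.9302

The likelihood of the observed sequence under each hypothesis: P(data | bag A) = (3/6)(2/5)(1/4) = 1/20; P(data | bag B) = (8/9)(7/8)(6/7) = 2/3.
Multiplying each by its prior: 1/2 · 1/20 = 1/40, 1/2 · 2/3 = 1/3; summing to 43/120.
Therefore the posterior P(bag B | data) = (1/3) / (43/120) = 40/43.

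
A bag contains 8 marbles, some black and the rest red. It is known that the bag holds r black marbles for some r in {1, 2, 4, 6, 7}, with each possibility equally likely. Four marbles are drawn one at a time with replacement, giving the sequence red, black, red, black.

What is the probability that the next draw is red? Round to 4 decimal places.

For each hypothesis, P(data | H) works out to: P(data | r = 1) = (7/8)(1/8)(7/8)(1/8) = 0.011963; P(data | r = 2) = (6/8)(2/8)(6/8)(2/8) = 0.035156; P(data | r = 4) = (4/8)(4/8)(4/8)(4/8) = 0.0625; P(data | r = 6) = (2/8)(6/8)(2/8)(6/8) = 0.035156; P(data | r = 7) = (1/8)(7/8)(1/8)(7/8) = 0.011963.
Weighting by the prior gives 1/5 · 0.011963 = 0.0023926, 1/5 · 0.035156 = 0.0070313, 1/5 · 0.0625 = 0.0125, 1/5 · 0.035156 = 0.0070313, 1/5 · 0.011963 = 0.0023926; these sum to 0.031348.
The posterior is then P(r = 1 | data) = 0.076324, P(r = 2 | data) = 0.2243, P(r = 4 | data) = 0.39875, P(r = 6 | data) = 0.2243, P(r = 7 | data) = 0.076324.
So P(red next | data) = Σ P(red next | H) P(H | data) = (7/8)(0.076324) + (3/4)(0.2243) + (1/2)(0.39875) + (1/4)(0.2243) + (1/8)(0.076324) = 0.5.

0.5000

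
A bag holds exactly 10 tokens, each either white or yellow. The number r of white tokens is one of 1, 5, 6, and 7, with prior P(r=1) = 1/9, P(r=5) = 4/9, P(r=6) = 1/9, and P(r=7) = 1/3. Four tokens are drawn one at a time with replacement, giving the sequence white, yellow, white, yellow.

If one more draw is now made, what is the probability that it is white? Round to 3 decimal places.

0.565

Compute the likelihood of the observed sequence for each case: P(data | r = 1) = (1/10)(9/10)(1/10)(9/10) = 0.0081; P(data | r = 5) = (5/10)(5/10)(5/10)(5/10) = 0.0625; P(data | r = 6) = (6/10)(4/10)(6/10)(4/10) = 0.0576; P(data | r = 7) = (7/10)(3/10)(7/10)(3/10) = 0.0441.
Weighting by the prior gives 1/9 · 0.0081 = 0.0009, 4/9 · 0.0625 = 0.027778, 1/9 · 0.0576 = 0.0064, 1/3 · 0.0441 = 0.0147; with total 0.049778.
Normalising, the posterior is P(r = 1 | data) = 0.01808, P(r = 5 | data) = 0.55804, P(r = 6 | data) = 0.12857, P(r = 7 | data) = 0.29531.
The predictive probability is P(white next | data) = (1/10)(0.01808) + (1/2)(0.55804) + (3/5)(0.12857) + (7/10)(0.29531) = 0.56469.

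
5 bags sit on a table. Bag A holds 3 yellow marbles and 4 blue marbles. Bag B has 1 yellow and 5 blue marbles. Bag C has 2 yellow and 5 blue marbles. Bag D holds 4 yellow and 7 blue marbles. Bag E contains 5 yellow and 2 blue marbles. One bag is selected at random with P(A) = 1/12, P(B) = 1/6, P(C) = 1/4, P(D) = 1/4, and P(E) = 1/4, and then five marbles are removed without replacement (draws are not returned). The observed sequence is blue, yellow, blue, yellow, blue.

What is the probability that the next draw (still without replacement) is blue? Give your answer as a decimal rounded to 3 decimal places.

0.780

For each hypothesis, P(data | H) works out to: P(data | bag A) = (4/7)(3/6)(3/5)(2/4)(2/3) = 0.057143; P(data | bag B) = (5/6)(1/5)(4/4)(0/3) = 0; P(data | bag C) = (5/7)(2/6)(4/5)(1/4)(3/3) = 0.047619; P(data | bag D) = (7/11)(4/10)(6/9)(3/8)(5/7) = 0.045455; P(data | bag E) = (2/7)(5/6)(1/5)(4/4)(0/3) = 0.
Multiplying each by its prior: 1/12 · 0.057143 = 0.0047619, 1/6 · 0 = 0, 1/4 · 0.047619 = 0.011905, 1/4 · 0.045455 = 0.011364, 1/4 · 0 = 0; with total 0.02803.
Normalising, the posterior is P(bag A | data) = 0.16988, P(bag B | data) = 0, P(bag C | data) = 0.42471, P(bag D | data) = 0.40541, P(bag E | data) = 0.
So P(blue next | data) = Σ P(blue next | H) P(H | data) = (1/2)(0.16988) + (1)(0.42471) + (2/3)(0.40541) = 0.77992.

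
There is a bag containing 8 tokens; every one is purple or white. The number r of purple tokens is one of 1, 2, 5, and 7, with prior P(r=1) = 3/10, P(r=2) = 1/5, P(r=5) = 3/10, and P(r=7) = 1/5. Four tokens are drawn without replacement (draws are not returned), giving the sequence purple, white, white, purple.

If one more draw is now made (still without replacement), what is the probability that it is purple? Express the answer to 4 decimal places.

0.5625

Compute the likelihood of the observed sequence for each case: P(data | r = 1) = (1/8)(7/7)(6/6)(0/5) = 0; P(data | r = 2) = (2/8)(6/7)(5/6)(1/5) = 1/28; P(data | r = 5) = (5/8)(3/7)(2/6)(4/5) = 1/14; P(data | r = 7) = (7/8)(1/7)(0/6) = 0.
Multiplying each by its prior: 3/10 · 0 = 0, 1/5 · 1/28 = 1/140, 3/10 · 1/14 = 3/140, 1/5 · 0 = 0; with total 1/35.
Dividing through by the total gives posterior P(r = 1 | data) = 0, P(r = 2 | data) = 1/4, P(r = 5 | data) = 3/4, P(r = 7 | data) = 0.
So P(purple next | data) = Σ P(purple next | H) P(H | data) = (0)(1/4) + (3/4)(3/4) = 9/16.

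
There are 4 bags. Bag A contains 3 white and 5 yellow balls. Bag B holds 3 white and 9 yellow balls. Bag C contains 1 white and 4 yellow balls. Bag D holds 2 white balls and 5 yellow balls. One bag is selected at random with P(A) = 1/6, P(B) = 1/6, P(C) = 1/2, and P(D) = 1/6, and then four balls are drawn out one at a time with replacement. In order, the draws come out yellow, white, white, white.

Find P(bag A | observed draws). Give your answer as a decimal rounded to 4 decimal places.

0.4092

Under each hypothesis, the probability of the observed sequence is: P(data | bag A) = (5/8)(3/8)(3/8)(3/8) = 0.032959; P(data | bag B) = (9/12)(3/12)(3/12)(3/12) = 0.011719; P(data | bag C) = (4/5)(1/5)(1/5)(1/5) = 0.0064; P(data | bag D) = (5/7)(2/7)(2/7)(2/7) = 0.01666.
Multiplying each by its prior: 1/6 · 0.032959 = 0.0054932, 1/6 · 0.011719 = 0.0019531, 1/2 · 0.0064 = 0.0032, 1/6 · 0.01666 = 0.0027766; with total 0.013423.
So P(bag A | data) = (0.0054932) / (0.013423) = 0.40924.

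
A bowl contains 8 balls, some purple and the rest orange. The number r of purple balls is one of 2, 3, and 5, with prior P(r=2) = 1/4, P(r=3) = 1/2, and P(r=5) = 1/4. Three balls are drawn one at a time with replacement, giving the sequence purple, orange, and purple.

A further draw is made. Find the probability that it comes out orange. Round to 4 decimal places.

0.5417

Under each hypothesis, the probability of the observed sequence is: P(data | r = 2) = (2/8)(6/8)(2/8) = 0.046875; P(data | r = 3) = (3/8)(5/8)(3/8) = 0.087891; P(data | r = 5) = (5/8)(3/8)(5/8) = 0.14648.
Multiplying each by its prior: 1/4 · 0.046875 = 0.011719, 1/2 · 0.087891 = 0.043945, 1/4 · 0.14648 = 0.036621; summing to 0.092285.
Normalising, the posterior is P(r = 2 | data) = 0.12698, P(r = 3 | data) = 0.47619, P(r = 5 | data) = 0.39683.
The predictive probability is P(orange next | data) = (3/4)(0.12698) + (5/8)(0.47619) + (3/8)(0.39683) = 0.54167.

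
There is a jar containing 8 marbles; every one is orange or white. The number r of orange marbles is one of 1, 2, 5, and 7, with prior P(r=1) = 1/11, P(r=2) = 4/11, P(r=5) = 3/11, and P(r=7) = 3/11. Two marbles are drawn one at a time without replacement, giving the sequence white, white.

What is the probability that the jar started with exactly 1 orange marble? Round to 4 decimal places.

The likelihood of the observed sequence under each hypothesis: P(data | r = 1) = (7/8)(6/7) = 3/4; P(data | r = 2) = (6/8)(5/7) = 15/28; P(data | r = 5) = (3/8)(2/7) = 3/28; P(data | r = 7) = (1/8)(0/7) = 0.
Weighting by the prior gives 1/11 · 3/4 = 3/44, 4/11 · 15/28 = 15/77, 3/11 · 3/28 = 9/308, 3/11 · 0 = 0; summing to 45/154.
Therefore the posterior P(r = 1 | data) = (3/44) / (45/154) = 7/30.

0.2333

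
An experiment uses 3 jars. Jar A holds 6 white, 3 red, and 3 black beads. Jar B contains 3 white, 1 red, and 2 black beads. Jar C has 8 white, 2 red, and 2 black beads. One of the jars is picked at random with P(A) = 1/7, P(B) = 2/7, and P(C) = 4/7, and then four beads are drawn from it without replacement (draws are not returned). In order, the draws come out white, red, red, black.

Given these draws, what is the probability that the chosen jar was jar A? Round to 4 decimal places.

Compute the likelihood of the observed sequence for each case: P(data | jar A) = (6/12)(3/11)(2/10)(3/9) = 0.0090909; P(data | jar B) = (3/6)(1/5)(0/4) = 0; P(data | jar C) = (8/12)(2/11)(1/10)(2/9) = 0.0026936.
Multiplying each by its prior: 1/7 · 0.0090909 = 0.0012987, 2/7 · 0 = 0, 4/7 · 0.0026936 = 0.0015392; these sum to 0.0028379.
Hence P(jar A | data) = (0.0012987) / (0.0028379) = 0.45763.

0.4576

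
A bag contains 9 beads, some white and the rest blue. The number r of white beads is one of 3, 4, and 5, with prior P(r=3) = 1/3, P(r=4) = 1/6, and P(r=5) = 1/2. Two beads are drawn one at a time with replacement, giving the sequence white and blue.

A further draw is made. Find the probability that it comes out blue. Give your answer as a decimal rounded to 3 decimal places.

0.533

Under each hypothesis, the probability of the observed sequence is: P(data | r = 3) = (3/9)(6/9) = 2/9; P(data | r = 4) = (4/9)(5/9) = 20/81; P(data | r = 5) = (5/9)(4/9) = 20/81.
Multiplying each by its prior: 1/3 · 2/9 = 2/27, 1/6 · 20/81 = 10/243, 1/2 · 20/81 = 10/81; these sum to 58/243.
The posterior is then P(r = 3 | data) = 9/29, P(r = 4 | data) = 5/29, P(r = 5 | data) = 15/29.
So P(blue next | data) = Σ P(blue next | H) P(H | data) = (2/3)(9/29) + (5/9)(5/29) + (4/9)(15/29) = 139/261.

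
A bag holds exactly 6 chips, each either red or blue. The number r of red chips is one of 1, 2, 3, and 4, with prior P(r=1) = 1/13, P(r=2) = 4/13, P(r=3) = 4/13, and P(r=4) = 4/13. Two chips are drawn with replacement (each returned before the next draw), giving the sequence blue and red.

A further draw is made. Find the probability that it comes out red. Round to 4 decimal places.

The likelihood of the observed sequence under each hypothesis: P(data | r = 1) = (5/6)(1/6) = 5/36; P(data | r = 2) = (4/6)(2/6) = 2/9; P(data | r = 3) = (3/6)(3/6) = 1/4; P(data | r = 4) = (2/6)(4/6) = 2/9.
Weighting by the prior gives 1/13 · 5/36 = 5/468, 4/13 · 2/9 = 8/117, 4/13 · 1/4 = 1/13, 4/13 · 2/9 = 8/117; summing to 35/156.
The posterior is then P(r = 1 | data) = 1/21, P(r = 2 | data) = 32/105, P(r = 3 | data) = 12/35, P(r = 4 | data) = 32/105.
The predictive probability is P(red next | data) = (1/6)(1/21) + (1/3)(32/105) + (1/2)(12/35) + (2/3)(32/105) = 61/126.

0.4841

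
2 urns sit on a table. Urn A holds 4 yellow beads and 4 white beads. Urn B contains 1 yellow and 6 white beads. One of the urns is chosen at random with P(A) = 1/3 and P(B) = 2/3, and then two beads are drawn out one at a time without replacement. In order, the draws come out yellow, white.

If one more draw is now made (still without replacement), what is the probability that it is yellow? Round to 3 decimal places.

0.250

Compute the likelihood of the observed sequence for each case: P(data | urn A) = (4/8)(4/7) = 2/7; P(data | urn B) = (1/7)(6/6) = 1/7.
Multiplying each by its prior: 1/3 · 2/7 = 2/21, 2/3 · 1/7 = 2/21; summing to 4/21.
Dividing through by the total gives posterior P(urn A | data) = 1/2, P(urn B | data) = 1/2.
The predictive probability is P(yellow next | data) = (1/2)(1/2) + (0)(1/2) = 1/4.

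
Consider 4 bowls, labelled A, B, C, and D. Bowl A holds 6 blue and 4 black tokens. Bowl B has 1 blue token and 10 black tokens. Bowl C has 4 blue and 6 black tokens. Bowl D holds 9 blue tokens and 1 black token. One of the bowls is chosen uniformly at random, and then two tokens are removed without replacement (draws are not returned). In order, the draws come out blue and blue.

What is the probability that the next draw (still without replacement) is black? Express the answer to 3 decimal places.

0.289

Compute the likelihood of the observed sequence for each case: P(data | bowl A) = (6/10)(5/9) = 1/3; P(data | bowl B) = (1/11)(0/10) = 0; P(data | bowl C) = (4/10)(3/9) = 2/15; P(data | bowl D) = (9/10)(8/9) = 4/5.
Weighting by the prior gives 1/4 · 1/3 = 1/12, 1/4 · 0 = 0, 1/4 · 2/15 = 1/30, 1/4 · 4/5 = 1/5; these sum to 19/60.
Dividing through by the total gives posterior P(bowl A | data) = 5/19, P(bowl B | data) = 0, P(bowl C | data) = 2/19, P(bowl D | data) = 12/19.
Averaging over the posterior, P(black next | data) = (1/2)(5/19) + (3/4)(2/19) + (1/8)(12/19) = 11/38.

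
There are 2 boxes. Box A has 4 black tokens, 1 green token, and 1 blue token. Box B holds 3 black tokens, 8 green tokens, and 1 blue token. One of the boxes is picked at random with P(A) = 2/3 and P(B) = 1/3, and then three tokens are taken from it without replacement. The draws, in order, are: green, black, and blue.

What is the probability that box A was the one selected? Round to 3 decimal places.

Compute the likelihood of the observed sequence for each case: P(data | box A) = (1/6)(4/5)(1/4) = 1/30; P(data | box B) = (8/12)(3/11)(1/10) = 1/55.
The prior-weighted likelihoods are 2/3 · 1/30 = 1/45, 1/3 · 1/55 = 1/165; summing to 14/495.
So P(box A | data) = (1/45) / (14/495) = 11/14.

0.786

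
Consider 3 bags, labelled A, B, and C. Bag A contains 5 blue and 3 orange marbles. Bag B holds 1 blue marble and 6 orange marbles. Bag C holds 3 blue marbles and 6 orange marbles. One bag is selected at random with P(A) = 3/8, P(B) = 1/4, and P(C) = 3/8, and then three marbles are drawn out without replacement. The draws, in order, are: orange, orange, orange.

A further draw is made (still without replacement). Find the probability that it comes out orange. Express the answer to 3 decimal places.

0.636

Under each hypothesis, the probability of the observed sequence is: P(data | bag A) = (3/8)(2/7)(1/6) = 1/56; P(data | bag B) = (6/7)(5/6)(4/5) = 4/7; P(data | bag C) = (6/9)(5/8)(4/7) = 5/21.
Multiplying each by its prior: 3/8 · 1/56 = 3/448, 1/4 · 4/7 = 1/7, 3/8 · 5/21 = 5/56; summing to 107/448.
The posterior is then P(bag A | data) = 3/107, P(bag B | data) = 64/107, P(bag C | data) = 40/107.
Averaging over the posterior, P(orange next | data) = (0)(3/107) + (3/4)(64/107) + (1/2)(40/107) = 68/107.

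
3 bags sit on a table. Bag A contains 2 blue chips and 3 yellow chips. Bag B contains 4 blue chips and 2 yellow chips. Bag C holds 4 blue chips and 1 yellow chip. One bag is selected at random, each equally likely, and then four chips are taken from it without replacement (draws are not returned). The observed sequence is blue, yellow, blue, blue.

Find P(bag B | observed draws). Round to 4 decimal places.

The likelihood of the observed sequence under each hypothesis: P(data | bag A) = (2/5)(3/4)(1/3)(0/2) = 0; P(data | bag B) = (4/6)(2/5)(3/4)(2/3) = 2/15; P(data | bag C) = (4/5)(1/4)(3/3)(2/2) = 1/5.
Multiplying each by its prior: 1/3 · 0 = 0, 1/3 · 2/15 = 2/45, 1/3 · 1/5 = 1/15; these sum to 1/9.
Therefore the posterior P(bag B | data) = (2/45) / (1/9) = 2/5.

0.4000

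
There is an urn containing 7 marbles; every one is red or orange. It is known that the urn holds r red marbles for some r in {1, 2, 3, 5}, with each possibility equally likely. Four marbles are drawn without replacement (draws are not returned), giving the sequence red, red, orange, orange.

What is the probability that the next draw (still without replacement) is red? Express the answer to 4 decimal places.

0.4211

For each hypothesis, P(data | H) works out to: P(data | r = 1) = (1/7)(0/6) = 0; P(data | r = 2) = (2/7)(1/6)(5/5)(4/4) = 1/21; P(data | r = 3) = (3/7)(2/6)(4/5)(3/4) = 3/35; P(data | r = 5) = (5/7)(4/6)(2/5)(1/4) = 1/21.
Weighting by the prior gives 1/4 · 0 = 0, 1/4 · 1/21 = 1/84, 1/4 · 3/35 = 3/140, 1/4 · 1/21 = 1/84; with total 19/420.
Normalising, the posterior is P(r = 1 | data) = 0, P(r = 2 | data) = 5/19, P(r = 3 | data) = 9/19, P(r = 5 | data) = 5/19.
So P(red next | data) = Σ P(red next | H) P(H | data) = (0)(5/19) + (1/3)(9/19) + (1)(5/19) = 8/19.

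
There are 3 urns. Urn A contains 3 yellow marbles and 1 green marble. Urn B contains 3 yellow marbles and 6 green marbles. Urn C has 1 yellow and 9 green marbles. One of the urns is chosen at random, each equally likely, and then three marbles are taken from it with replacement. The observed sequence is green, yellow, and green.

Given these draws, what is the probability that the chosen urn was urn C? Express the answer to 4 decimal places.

The likelihood of the observed sequence under each hypothesis: P(data | urn A) = (1/4)(3/4)(1/4) = 0.046875; P(data | urn B) = (6/9)(3/9)(6/9) = 0.14815; P(data | urn C) = (9/10)(1/10)(9/10) = 0.081.
The prior-weighted likelihoods are 1/3 · 0.046875 = 0.015625, 1/3 · 0.14815 = 0.049383, 1/3 · 0.081 = 0.027; summing to 0.092008.
By Bayes' rule, P(urn C | data) = (0.027) / (0.092008) = 0.29345.

0.2935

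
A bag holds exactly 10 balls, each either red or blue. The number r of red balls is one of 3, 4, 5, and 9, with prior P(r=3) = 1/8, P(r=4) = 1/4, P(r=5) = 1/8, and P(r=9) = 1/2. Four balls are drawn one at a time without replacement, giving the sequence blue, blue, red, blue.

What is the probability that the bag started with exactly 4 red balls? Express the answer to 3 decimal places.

Under each hypothesis, the probability of the observed sequence is: P(data | r = 3) = (7/10)(6/9)(3/8)(5/7) = 1/8; P(data | r = 4) = (6/10)(5/9)(4/8)(4/7) = 2/21; P(data | r = 5) = (5/10)(4/9)(5/8)(3/7) = 5/84; P(data | r = 9) = (1/10)(0/9) = 0.
The prior-weighted likelihoods are 1/8 · 1/8 = 1/64, 1/4 · 2/21 = 1/42, 1/8 · 5/84 = 5/672, 1/2 · 0 = 0; these sum to 3/64.
So P(r = 4 | data) = (1/42) / (3/64) = 32/63.

0.508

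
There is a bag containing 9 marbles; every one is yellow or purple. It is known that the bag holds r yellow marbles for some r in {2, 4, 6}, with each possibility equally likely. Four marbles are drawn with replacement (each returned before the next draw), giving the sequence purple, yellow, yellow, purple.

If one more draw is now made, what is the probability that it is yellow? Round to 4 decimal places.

0.4754

The likelihood of the observed sequence under each hypothesis: P(data | r = 2) = (7/9)(2/9)(2/9)(7/9) = 0.029873; P(data | r = 4) = (5/9)(4/9)(4/9)(5/9) = 0.060966; P(data | r = 6) = (3/9)(6/9)(6/9)(3/9) = 0.049383.
Weighting by the prior gives 1/3 · 0.029873 = 0.0099578, 1/3 · 0.060966 = 0.020322, 1/3 · 0.049383 = 0.016461; summing to 0.046741.
Normalising, the posterior is P(r = 2 | data) = 0.21304, P(r = 4 | data) = 0.43478, P(r = 6 | data) = 0.35217.
Averaging over the posterior, P(yellow next | data) = (2/9)(0.21304) + (4/9)(0.43478) + (2/3)(0.35217) = 0.47536.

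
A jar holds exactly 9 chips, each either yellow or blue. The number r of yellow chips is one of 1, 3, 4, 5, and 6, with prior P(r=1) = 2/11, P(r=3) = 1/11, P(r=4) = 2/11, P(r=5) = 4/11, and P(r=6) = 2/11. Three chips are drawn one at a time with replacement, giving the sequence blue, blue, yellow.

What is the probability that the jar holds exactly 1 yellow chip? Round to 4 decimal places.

For each hypothesis, P(data | H) works out to: P(data | r = 1) = (8/9)(8/9)(1/9) = 0.087791; P(data | r = 3) = (6/9)(6/9)(3/9) = 0.14815; P(data | r = 4) = (5/9)(5/9)(4/9) = 0.13717; P(data | r = 5) = (4/9)(4/9)(5/9) = 0.10974; P(data | r = 6) = (3/9)(3/9)(6/9) = 0.074074.
Multiplying each by its prior: 2/11 · 0.087791 = 0.015962, 1/11 · 0.14815 = 0.013468, 2/11 · 0.13717 = 0.024941, 4/11 · 0.10974 = 0.039905, 2/11 · 0.074074 = 0.013468; these sum to 0.10774.
By Bayes' rule, P(r = 1 | data) = (0.015962) / (0.10774) = 0.14815.

0.1481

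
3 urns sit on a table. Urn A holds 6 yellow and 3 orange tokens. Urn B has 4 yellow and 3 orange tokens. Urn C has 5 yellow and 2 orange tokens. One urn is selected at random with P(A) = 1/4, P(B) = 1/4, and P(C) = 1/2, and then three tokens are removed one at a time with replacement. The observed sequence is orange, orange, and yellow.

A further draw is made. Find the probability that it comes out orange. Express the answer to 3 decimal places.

0.348

For each hypothesis, P(data | H) works out to: P(data | urn A) = (3/9)(3/9)(6/9) = 0.074074; P(data | urn B) = (3/7)(3/7)(4/7) = 0.10496; P(data | urn C) = (2/7)(2/7)(5/7) = 0.058309.
Multiplying each by its prior: 1/4 · 0.074074 = 0.018519, 1/4 · 0.10496 = 0.026239, 1/2 · 0.058309 = 0.029155; summing to 0.073912.
Dividing through by the total gives posterior P(urn A | data) = 0.25055, P(urn B | data) = 0.355, P(urn C | data) = 0.39445.
The predictive probability is P(orange next | data) = (1/3)(0.25055) + (3/7)(0.355) + (2/7)(0.39445) = 0.34836.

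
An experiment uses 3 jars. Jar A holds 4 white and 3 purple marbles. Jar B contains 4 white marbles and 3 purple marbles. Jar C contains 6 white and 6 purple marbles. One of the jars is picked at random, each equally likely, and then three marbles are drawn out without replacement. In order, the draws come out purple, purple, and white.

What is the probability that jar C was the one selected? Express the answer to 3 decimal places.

The likelihood of the observed sequence under each hypothesis: P(data | jar A) = (3/7)(2/6)(4/5) = 0.11429; P(data | jar B) = (3/7)(2/6)(4/5) = 0.11429; P(data | jar C) = (6/12)(5/11)(6/10) = 0.13636.
Weighting by the prior gives 1/3 · 0.11429 = 0.038095, 1/3 · 0.11429 = 0.038095, 1/3 · 0.13636 = 0.045455; summing to 0.12165.
Therefore the posterior P(jar C | data) = (0.045455) / (0.12165) = 0.37367.

0.374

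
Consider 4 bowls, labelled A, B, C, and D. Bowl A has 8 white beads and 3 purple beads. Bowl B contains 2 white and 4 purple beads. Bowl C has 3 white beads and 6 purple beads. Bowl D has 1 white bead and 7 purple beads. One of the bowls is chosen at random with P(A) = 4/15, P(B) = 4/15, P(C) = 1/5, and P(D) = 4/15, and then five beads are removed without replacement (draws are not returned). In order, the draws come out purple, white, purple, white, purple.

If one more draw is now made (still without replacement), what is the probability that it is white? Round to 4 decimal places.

0.1382

For each hypothesis, P(data | H) works out to: P(data | bowl A) = (3/11)(8/10)(2/9)(7/8)(1/7) = 0.0060606; P(data | bowl B) = (4/6)(2/5)(3/4)(1/3)(2/2) = 0.066667; P(data | bowl C) = (6/9)(3/8)(5/7)(2/6)(4/5) = 0.047619; P(data | bowl D) = (7/8)(1/7)(6/6)(0/5) = 0.
Weighting by the prior gives 4/15 · 0.0060606 = 0.0016162, 4/15 · 0.066667 = 0.017778, 1/5 · 0.047619 = 0.0095238, 4/15 · 0 = 0; summing to 0.028918.
The posterior is then P(bowl A | data) = 0.055888, P(bowl B | data) = 0.61477, P(bowl C | data) = 0.32934, P(bowl D | data) = 0.
Averaging over the posterior, P(white next | data) = (1)(0.055888) + (0)(0.61477) + (1/4)(0.32934) = 0.13822.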